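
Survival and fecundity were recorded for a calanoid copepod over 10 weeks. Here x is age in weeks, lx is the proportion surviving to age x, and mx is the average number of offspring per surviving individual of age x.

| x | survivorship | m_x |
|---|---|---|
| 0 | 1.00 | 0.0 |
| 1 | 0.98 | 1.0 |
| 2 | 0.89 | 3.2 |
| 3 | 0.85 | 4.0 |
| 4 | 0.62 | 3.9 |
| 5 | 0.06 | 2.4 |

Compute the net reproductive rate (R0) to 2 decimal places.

lx·mx by age: 0, 0.98, 2.848, 3.4, 2.418, 0.144
R0 = Σ lx·mx = 9.79 → 9.79

9.79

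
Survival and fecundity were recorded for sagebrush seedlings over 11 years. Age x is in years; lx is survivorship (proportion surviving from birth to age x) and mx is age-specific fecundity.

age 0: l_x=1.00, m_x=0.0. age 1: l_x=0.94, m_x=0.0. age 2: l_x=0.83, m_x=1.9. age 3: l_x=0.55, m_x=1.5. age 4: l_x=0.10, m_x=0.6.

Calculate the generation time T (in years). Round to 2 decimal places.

2.38

lx·mx: 0, 0, 1.577, 0.825, 0.06 → R0 = 2.462
x·lx·mx: 0, 0, 3.154, 2.475, 0.24 → Σ = 5.869
T = 5.869 / 2.462 = 2.383834… → 2.38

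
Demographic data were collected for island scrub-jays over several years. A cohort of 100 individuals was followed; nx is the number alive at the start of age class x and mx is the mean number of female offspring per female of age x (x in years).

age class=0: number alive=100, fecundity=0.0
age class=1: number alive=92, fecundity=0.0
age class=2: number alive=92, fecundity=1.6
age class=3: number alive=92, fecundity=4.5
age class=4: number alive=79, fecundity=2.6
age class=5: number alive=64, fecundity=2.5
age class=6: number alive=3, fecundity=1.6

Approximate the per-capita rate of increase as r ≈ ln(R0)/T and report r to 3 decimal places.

lx = nx/n0 = nx/100: 1, 0.92, 0.92, 0.92, 0.79, 0.64, 0.03
R0 = Σ lx·mx = 0 + 0 + 1.472 + 4.14 + 2.054 + 1.6 + 0.048 = 9.314
Σ x·lx·mx = 31.868; T = 31.868/9.314 = 3.42152…
r ≈ ln(R0)/T = ln(9.314)/3.42152… = 0.6522… → 0.652

0.652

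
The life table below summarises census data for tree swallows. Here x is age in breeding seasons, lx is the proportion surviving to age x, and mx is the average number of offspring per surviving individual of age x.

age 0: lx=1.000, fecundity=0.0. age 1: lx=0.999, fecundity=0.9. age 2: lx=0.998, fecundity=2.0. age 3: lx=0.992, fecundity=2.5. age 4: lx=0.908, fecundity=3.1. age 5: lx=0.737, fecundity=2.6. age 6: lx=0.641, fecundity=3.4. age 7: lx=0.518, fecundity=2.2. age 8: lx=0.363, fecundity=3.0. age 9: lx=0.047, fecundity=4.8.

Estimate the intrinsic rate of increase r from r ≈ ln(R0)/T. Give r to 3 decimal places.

0.610

R0 = Σ lx·mx = 0 + 0.8991 + 1.996 + 2.48 + 2.8148 + 1.9162 + 2.1794 + 1.1396 + 1.089 + 0.2256 = 14.7397
Σ x·lx·mx = 64.9673; T = 64.9673/14.7397 = 4.40764…
r ≈ ln(R0)/T = ln(14.7397)/4.40764… = 0.61043… → 0.610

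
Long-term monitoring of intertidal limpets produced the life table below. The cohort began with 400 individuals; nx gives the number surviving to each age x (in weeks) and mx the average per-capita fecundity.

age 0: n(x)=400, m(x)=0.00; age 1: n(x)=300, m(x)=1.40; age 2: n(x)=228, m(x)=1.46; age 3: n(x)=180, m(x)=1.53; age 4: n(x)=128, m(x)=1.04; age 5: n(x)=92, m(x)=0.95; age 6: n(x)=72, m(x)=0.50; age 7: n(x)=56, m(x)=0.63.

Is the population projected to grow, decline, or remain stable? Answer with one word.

lx = nx/n0 = nx/400: 1, 0.75, 0.57, 0.45, 0.32, 0.23, 0.18, 0.14
R0 = Σ lx·mx = 0 + 1.05 + 0.8322 + 0.6885 + 0.3328 + 0.2185 + 0.09 + 0.0882 = 3.3002
R0 > 1, so the population is growing.

growing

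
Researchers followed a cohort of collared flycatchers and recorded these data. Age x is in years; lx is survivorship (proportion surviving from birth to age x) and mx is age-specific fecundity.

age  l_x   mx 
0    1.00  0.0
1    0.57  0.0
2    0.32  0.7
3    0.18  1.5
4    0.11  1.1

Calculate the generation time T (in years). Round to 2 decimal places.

lx·mx: 0, 0, 0.224, 0.27, 0.121 → R0 = 0.615
x·lx·mx: 0, 0, 0.448, 0.81, 0.484 → Σ = 1.742
T = 1.742 / 0.615 = 2.83252… → 2.83

2.83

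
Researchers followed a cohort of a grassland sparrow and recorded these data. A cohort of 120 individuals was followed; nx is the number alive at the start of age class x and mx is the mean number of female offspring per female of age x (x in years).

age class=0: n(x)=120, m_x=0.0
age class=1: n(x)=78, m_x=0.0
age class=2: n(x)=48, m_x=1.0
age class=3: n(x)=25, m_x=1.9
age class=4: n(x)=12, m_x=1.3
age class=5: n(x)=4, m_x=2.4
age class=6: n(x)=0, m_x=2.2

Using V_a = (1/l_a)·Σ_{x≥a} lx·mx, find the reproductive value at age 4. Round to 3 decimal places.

2.100

lx = nx/n0 = nx/120: 1, 0.65, 0.4, 0.20833…, 0.1, 0.03333…, 0
lx·mx for x ≥ 4: 0.13, 0.08…, 0 → sum = 0.21…
V_4 = 0.21… / l_4 = 0.21… / 0.1 = 2.1… → 2.100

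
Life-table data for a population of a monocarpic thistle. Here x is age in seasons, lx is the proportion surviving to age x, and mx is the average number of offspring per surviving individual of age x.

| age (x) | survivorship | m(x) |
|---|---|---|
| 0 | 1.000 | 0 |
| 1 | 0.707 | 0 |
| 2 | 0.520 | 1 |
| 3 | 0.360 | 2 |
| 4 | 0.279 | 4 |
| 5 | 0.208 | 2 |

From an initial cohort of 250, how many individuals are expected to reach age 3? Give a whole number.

90

Expected survivors = N0 · l_3 = 250 × 0.360 = 90 → 90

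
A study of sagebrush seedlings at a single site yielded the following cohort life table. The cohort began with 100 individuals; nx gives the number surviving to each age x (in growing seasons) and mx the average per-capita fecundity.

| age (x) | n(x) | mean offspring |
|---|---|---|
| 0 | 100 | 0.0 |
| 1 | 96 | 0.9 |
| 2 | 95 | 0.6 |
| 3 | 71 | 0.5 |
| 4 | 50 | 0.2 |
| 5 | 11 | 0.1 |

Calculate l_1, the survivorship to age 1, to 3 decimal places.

0.960

l_1 = n_1/n_0 = 96/100 = 0.96 → 0.960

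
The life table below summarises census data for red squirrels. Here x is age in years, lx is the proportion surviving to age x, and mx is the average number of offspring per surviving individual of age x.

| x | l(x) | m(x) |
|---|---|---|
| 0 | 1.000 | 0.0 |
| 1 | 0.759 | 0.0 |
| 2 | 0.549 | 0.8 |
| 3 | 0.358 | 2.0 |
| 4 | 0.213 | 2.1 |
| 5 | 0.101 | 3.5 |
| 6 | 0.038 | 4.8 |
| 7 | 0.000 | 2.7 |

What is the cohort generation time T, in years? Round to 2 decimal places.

lx·mx: 0, 0, 0.4392, 0.716, 0.4473, 0.3535, 0.1824, 0 → R0 = 2.1384
x·lx·mx: 0, 0, 0.8784, 2.148, 1.7892, 1.7675, 1.0944, 0 → Σ = 7.6775
T = 7.6775 / 2.1384 = 3.590301… → 3.59

3.59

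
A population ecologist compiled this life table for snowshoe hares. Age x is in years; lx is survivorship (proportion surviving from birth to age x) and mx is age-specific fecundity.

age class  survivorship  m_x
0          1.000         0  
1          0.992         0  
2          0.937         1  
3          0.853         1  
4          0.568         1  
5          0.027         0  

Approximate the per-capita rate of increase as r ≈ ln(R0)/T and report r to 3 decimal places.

R0 = Σ lx·mx = 0 + 0 + 0.937 + 0.853 + 0.568 + 0 = 2.358
Σ x·lx·mx = 6.705; T = 6.705/2.358 = 2.84351…
r ≈ ln(R0)/T = ln(2.358)/2.84351… = 0.30167… → 0.302

0.302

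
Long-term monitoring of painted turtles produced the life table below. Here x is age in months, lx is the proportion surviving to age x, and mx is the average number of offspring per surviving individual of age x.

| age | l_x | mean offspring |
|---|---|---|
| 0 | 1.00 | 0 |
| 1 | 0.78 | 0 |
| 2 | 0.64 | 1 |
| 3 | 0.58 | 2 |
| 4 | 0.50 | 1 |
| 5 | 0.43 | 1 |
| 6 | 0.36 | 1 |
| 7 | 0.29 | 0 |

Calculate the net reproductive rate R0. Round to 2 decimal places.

3.09

lx·mx by age: 0, 0, 0.64, 1.16, 0.5, 0.43, 0.36, 0
R0 = Σ lx·mx = 3.09 → 3.09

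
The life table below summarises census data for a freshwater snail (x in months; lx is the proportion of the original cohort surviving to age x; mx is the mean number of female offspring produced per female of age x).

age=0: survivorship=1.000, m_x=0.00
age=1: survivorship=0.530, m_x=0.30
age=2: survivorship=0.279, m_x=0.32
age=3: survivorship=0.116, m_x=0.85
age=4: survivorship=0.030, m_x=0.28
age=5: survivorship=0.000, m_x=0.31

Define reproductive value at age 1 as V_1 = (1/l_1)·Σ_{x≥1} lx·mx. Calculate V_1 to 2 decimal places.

0.67

lx·mx for x ≥ 1: 0.159, 0.08928, 0.0986, 0.0084, 0 → sum = 0.35528
V_1 = 0.35528 / l_1 = 0.35528 / 0.53 = 0.67034… → 0.67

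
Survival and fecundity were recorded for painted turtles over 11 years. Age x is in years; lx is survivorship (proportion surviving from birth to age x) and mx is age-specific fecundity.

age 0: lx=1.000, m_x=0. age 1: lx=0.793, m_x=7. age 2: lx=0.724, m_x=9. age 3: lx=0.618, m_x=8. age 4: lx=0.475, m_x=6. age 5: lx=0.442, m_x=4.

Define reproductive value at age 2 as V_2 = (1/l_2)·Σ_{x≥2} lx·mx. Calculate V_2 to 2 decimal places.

lx·mx for x ≥ 2: 6.516, 4.944, 2.85, 1.768 → sum = 16.078
V_2 = 16.078 / l_2 = 16.078 / 0.724 = 22.207182… → 22.21

22.21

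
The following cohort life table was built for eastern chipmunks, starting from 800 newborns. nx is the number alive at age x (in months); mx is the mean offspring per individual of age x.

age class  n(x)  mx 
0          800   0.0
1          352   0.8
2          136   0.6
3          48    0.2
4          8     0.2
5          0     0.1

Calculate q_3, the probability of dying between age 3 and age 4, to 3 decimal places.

lx = nx/n0 = nx/800: 1, 0.44, 0.17, 0.06, 0.01, 0
q_3 = (l_3 − l_4) / l_3 = (0.06 − 0.01) / 0.06
     = 0.05 / 0.06 = 0.833333… → 0.833

0.833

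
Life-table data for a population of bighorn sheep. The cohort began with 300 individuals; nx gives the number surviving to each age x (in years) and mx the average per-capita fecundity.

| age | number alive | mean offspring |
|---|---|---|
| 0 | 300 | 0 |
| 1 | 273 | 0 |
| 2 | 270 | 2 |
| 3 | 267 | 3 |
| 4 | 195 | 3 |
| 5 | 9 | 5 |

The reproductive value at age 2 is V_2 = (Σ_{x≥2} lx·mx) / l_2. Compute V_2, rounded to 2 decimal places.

lx = nx/n0 = nx/300: 1, 0.91, 0.9, 0.89, 0.65, 0.03
lx·mx for x ≥ 2: 1.8, 2.67, 1.95, 0.15 → sum = 6.57
V_2 = 6.57 / l_2 = 6.57 / 0.9 = 7.3 → 7.30

7.30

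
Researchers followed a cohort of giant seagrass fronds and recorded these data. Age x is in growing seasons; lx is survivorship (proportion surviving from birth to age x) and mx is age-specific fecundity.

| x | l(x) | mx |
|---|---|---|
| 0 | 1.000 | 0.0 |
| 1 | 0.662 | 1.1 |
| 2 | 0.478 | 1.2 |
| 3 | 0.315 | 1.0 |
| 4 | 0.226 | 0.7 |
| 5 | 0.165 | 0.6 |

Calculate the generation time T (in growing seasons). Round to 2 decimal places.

lx·mx: 0, 0.7282, 0.5736, 0.315, 0.1582, 0.099 → R0 = 1.874
x·lx·mx: 0, 0.7282, 1.1472, 0.945, 0.6328, 0.495 → Σ = 3.9482
T = 3.9482 / 1.874 = 2.10683… → 2.11

2.11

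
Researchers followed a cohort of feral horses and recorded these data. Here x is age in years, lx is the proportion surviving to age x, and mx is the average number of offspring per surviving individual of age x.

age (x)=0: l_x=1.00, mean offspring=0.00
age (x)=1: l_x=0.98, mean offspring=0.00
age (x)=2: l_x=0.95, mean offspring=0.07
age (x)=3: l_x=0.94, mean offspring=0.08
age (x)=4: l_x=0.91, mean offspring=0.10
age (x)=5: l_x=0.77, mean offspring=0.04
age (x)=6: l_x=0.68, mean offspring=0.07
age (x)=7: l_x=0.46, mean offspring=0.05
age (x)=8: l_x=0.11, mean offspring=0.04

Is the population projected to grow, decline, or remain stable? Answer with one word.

R0 = Σ lx·mx = 0 + 0 + 0.0665 + 0.0752 + 0.091 + 0.0308 + 0.0476 + 0.023 + 0.0044 = 0.3385
R0 < 1, so the population is declining.

declining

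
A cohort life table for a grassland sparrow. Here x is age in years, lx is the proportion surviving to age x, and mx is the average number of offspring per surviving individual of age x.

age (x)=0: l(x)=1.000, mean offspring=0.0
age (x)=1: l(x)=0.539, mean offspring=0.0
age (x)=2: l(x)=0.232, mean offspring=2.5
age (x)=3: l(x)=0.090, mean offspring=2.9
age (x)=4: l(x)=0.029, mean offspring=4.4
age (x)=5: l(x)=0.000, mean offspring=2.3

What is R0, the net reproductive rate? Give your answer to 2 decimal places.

lx·mx by age: 0, 0, 0.58, 0.261, 0.1276, 0
R0 = Σ lx·mx = 0.9686 → 0.97

0.97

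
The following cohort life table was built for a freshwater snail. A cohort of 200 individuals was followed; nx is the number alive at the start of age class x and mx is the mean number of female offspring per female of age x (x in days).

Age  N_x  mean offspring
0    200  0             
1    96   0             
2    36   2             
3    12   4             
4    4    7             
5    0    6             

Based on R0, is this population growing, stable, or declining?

lx = nx/n0 = nx/200: 1, 0.48, 0.18, 0.06, 0.02, 0
R0 = Σ lx·mx = 0 + 0 + 0.36 + 0.24 + 0.14 + 0 = 0.74
R0 < 1, so the population is declining.

declining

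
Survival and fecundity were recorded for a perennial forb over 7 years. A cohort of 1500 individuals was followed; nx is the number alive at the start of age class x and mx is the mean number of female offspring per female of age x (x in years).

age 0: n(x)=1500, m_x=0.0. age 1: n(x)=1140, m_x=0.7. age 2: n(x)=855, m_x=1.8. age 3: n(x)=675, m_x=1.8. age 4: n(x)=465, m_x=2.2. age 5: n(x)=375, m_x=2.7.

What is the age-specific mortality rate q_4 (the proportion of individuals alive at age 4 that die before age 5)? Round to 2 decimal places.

0.19

lx = nx/n0 = nx/1500: 1, 0.76, 0.57, 0.45, 0.31, 0.25
q_4 = (l_4 − l_5) / l_4 = (0.31 − 0.25) / 0.31
     = 0.06 / 0.31 = 0.193548… → 0.19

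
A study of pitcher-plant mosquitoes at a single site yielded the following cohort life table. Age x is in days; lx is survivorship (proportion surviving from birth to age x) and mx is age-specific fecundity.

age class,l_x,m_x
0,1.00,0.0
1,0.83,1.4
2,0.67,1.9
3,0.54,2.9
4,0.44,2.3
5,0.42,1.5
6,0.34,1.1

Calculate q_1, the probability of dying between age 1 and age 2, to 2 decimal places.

0.19

q_1 = (l_1 − l_2) / l_1 = (0.83 − 0.67) / 0.83
     = 0.16 / 0.83 = 0.192771… → 0.19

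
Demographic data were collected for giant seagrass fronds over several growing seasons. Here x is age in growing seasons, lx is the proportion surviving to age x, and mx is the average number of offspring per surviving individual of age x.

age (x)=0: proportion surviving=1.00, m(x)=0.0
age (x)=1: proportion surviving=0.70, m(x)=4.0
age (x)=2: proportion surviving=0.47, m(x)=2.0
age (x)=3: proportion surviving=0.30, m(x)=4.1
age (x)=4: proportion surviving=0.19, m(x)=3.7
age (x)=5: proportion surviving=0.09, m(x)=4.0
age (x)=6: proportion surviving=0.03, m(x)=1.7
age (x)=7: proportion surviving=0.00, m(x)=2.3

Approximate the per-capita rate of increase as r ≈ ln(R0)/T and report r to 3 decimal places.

0.827

R0 = Σ lx·mx = 0 + 2.8 + 0.94 + 1.23 + 0.703 + 0.36 + 0.051 + 0 = 6.084
Σ x·lx·mx = 13.288; T = 13.288/6.084 = 2.18409…
r ≈ ln(R0)/T = ln(6.084)/2.18409… = 0.82673… → 0.827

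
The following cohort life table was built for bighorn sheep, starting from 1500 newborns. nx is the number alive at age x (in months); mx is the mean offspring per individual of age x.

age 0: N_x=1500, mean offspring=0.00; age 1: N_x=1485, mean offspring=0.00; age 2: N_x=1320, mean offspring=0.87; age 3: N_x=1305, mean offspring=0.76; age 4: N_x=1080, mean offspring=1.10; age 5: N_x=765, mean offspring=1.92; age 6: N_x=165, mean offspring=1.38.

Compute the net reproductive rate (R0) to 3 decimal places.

3.350

lx = nx/n0 = nx/1500: 1, 0.99, 0.88, 0.87, 0.72, 0.51, 0.11
lx·mx by age: 0, 0, 0.7656, 0.6612, 0.792, 0.9792, 0.1518
R0 = Σ lx·mx = 3.3498 → 3.350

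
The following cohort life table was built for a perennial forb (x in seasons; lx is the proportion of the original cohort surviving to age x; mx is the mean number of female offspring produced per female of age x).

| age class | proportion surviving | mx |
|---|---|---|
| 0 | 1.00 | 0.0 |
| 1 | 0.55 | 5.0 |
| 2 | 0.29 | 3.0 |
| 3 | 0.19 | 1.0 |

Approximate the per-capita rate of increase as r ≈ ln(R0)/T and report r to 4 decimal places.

1.0072

R0 = Σ lx·mx = 0 + 2.75 + 0.87 + 0.19 = 3.81
Σ x·lx·mx = 5.06; T = 5.06/3.81 = 1.32808…
r ≈ ln(R0)/T = ln(3.81)/1.32808… = 1.007187… → 1.0072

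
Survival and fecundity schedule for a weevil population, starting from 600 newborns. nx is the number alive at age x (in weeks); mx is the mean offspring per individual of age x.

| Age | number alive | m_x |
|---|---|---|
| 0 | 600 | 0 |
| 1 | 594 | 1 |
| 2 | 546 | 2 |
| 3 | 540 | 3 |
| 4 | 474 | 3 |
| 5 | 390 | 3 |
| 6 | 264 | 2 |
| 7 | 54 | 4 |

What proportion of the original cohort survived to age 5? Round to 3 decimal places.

0.650

l_5 = n_5/n_0 = 390/600 = 0.65 → 0.650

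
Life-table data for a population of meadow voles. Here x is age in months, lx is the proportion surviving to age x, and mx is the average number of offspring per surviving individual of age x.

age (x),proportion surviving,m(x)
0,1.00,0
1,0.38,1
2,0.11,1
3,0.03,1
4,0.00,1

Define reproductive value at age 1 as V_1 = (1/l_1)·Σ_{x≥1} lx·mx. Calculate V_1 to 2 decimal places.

1.37

lx·mx for x ≥ 1: 0.38, 0.11, 0.03, 0 → sum = 0.52
V_1 = 0.52 / l_1 = 0.52 / 0.38 = 1.368421… → 1.37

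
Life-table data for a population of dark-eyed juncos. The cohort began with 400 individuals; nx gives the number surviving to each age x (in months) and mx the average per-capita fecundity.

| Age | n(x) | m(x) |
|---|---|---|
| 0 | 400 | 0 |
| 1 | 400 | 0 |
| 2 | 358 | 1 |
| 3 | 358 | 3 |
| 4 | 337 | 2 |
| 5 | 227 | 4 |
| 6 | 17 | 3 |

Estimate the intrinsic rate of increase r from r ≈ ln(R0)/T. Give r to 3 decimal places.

0.544

lx = nx/n0 = nx/400: 1, 1, 0.895, 0.895, 0.8425, 0.5675, 0.0425
R0 = Σ lx·mx = 0 + 0 + 0.895 + 2.685 + 1.685 + 2.27 + 0.1275 = 7.6625
Σ x·lx·mx = 28.7; T = 28.7/7.6625 = 3.74551…
r ≈ ln(R0)/T = ln(7.6625)/3.74551… = 0.54367… → 0.544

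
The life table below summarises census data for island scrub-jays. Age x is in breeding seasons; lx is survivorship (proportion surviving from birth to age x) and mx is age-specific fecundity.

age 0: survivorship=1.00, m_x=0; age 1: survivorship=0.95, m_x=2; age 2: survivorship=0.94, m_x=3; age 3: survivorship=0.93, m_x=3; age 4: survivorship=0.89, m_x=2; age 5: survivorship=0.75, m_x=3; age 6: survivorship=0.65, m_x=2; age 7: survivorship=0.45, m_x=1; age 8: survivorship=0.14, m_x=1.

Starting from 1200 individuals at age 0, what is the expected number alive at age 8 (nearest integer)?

168

Expected survivors = N0 · l_8 = 1200 × 0.14 = 168 → 168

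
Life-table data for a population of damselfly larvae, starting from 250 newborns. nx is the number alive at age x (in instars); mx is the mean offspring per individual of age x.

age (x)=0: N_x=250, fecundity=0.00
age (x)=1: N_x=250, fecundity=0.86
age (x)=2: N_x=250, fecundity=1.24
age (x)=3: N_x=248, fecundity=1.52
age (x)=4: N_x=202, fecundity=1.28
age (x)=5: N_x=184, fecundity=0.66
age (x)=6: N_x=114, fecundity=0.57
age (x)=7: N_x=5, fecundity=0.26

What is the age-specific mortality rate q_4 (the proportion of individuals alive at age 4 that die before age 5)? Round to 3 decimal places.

lx = nx/n0 = nx/250: 1, 1, 1, 0.992, 0.808, 0.736, 0.456, 0.02
q_4 = (l_4 − l_5) / l_4 = (0.808 − 0.736) / 0.808
     = 0.072 / 0.808 = 0.089109… → 0.089

0.089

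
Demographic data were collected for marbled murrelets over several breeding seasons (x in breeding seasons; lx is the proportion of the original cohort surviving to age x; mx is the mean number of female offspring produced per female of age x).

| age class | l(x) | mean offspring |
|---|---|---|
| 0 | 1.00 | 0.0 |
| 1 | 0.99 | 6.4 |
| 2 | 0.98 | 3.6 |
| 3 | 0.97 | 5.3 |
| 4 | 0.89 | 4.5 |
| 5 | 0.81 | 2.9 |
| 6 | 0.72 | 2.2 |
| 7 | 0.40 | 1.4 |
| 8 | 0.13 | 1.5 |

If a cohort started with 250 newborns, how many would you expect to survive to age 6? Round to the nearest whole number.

Expected survivors = N0 · l_6 = 250 × 0.72 = 180 → 180

180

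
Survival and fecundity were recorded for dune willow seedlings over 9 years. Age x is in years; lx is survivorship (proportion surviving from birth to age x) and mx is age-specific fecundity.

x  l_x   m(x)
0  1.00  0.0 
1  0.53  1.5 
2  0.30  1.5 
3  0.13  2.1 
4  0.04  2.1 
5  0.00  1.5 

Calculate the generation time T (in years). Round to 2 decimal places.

lx·mx: 0, 0.795, 0.45, 0.273, 0.084, 0 → R0 = 1.602
x·lx·mx: 0, 0.795, 0.9, 0.819, 0.336, 0 → Σ = 2.85
T = 2.85 / 1.602 = 1.779026… → 1.78

1.78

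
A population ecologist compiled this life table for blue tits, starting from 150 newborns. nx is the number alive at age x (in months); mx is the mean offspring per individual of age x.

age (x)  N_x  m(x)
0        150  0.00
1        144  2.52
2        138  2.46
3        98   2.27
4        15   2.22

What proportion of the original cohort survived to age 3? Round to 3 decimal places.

0.653

l_3 = n_3/n_0 = 98/150 = 0.653333… → 0.653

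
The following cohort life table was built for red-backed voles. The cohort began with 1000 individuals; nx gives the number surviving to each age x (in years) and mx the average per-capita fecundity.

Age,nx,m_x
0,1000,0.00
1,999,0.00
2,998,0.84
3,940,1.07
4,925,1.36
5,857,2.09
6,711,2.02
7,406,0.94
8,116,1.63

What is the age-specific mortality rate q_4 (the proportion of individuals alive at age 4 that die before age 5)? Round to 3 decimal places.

lx = nx/n0 = nx/1000: 1, 0.999, 0.998, 0.94, 0.925, 0.857, 0.711, 0.406, 0.116
q_4 = (l_4 − l_5) / l_4 = (0.925 − 0.857) / 0.925
     = 0.068 / 0.925 = 0.073514… → 0.074

0.074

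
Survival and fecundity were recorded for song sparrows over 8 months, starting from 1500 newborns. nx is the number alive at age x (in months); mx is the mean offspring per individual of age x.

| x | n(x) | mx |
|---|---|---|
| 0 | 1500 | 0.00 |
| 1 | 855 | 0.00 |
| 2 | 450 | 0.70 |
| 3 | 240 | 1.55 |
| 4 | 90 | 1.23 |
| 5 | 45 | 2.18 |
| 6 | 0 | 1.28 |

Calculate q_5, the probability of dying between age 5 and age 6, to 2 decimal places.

1.00

lx = nx/n0 = nx/1500: 1, 0.57, 0.3, 0.16, 0.06, 0.03, 0
q_5 = (l_5 − l_6) / l_5 = (0.03 − 0) / 0.03
     = 0.03 / 0.03 = 1 → 1.00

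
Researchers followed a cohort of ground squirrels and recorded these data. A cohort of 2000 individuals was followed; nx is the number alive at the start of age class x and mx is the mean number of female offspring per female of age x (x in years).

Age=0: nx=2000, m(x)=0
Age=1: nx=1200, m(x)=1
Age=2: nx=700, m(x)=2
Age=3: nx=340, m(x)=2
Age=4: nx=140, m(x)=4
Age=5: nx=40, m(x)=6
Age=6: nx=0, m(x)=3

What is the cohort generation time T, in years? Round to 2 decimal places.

lx = nx/n0 = nx/2000: 1, 0.6, 0.35, 0.17, 0.07, 0.02, 0
lx·mx: 0, 0.6, 0.7, 0.34, 0.28, 0.12, 0 → R0 = 2.04
x·lx·mx: 0, 0.6, 1.4, 1.02, 1.12, 0.6, 0 → Σ = 4.74
T = 4.74 / 2.04 = 2.323529… → 2.32

2.32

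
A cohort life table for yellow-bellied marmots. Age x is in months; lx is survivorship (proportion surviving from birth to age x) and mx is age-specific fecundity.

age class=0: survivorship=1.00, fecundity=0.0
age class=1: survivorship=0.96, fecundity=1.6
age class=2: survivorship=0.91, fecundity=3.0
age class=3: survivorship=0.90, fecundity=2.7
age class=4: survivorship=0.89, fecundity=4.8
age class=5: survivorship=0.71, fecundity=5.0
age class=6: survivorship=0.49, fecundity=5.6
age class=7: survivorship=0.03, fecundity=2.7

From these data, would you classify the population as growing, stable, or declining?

growing

R0 = Σ lx·mx = 0 + 1.536 + 2.73 + 2.43 + 4.272 + 3.55 + 2.744 + 0.081 = 17.343
R0 > 1, so the population is growing.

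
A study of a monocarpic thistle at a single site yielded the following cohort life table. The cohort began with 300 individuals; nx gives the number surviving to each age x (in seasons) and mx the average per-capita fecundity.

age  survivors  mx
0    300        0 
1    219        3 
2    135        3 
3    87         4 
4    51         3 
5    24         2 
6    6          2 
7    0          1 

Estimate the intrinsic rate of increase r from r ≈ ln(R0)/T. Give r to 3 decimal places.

0.798

lx = nx/n0 = nx/300: 1, 0.73, 0.45, 0.29, 0.17, 0.08, 0.02, 0
R0 = Σ lx·mx = 0 + 2.19 + 1.35 + 1.16 + 0.51 + 0.16 + 0.04 + 0 = 5.41
Σ x·lx·mx = 11.45; T = 11.45/5.41 = 2.11645…
r ≈ ln(R0)/T = ln(5.41)/2.11645… = 0.79768… → 0.798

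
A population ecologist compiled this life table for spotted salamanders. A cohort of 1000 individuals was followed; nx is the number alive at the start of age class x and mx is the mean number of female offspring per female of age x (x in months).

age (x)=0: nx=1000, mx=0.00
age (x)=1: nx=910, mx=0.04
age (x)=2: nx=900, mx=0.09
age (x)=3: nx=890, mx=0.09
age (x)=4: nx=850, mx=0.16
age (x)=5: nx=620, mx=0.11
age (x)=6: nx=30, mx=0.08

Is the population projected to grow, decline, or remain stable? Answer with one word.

lx = nx/n0 = nx/1000: 1, 0.91, 0.9, 0.89, 0.85, 0.62, 0.03
R0 = Σ lx·mx = 0 + 0.0364 + 0.081 + 0.0801 + 0.136 + 0.0682 + 0.0024 = 0.4041
R0 < 1, so the population is declining.

declining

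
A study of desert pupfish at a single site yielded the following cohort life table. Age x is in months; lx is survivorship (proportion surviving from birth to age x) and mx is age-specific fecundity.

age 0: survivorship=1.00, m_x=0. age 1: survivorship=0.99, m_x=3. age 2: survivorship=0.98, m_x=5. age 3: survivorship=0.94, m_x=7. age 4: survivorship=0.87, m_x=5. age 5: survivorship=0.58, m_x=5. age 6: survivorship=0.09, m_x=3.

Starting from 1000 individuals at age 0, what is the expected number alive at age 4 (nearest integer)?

870

Expected survivors = N0 · l_4 = 1000 × 0.87 = 870 → 870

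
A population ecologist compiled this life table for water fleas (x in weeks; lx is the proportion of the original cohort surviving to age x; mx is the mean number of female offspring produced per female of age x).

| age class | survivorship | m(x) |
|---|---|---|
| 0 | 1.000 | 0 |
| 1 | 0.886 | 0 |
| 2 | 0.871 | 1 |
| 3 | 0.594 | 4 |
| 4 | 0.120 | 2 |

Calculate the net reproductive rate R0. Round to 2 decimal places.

lx·mx by age: 0, 0, 0.871, 2.376, 0.24
R0 = Σ lx·mx = 3.487 → 3.49

3.49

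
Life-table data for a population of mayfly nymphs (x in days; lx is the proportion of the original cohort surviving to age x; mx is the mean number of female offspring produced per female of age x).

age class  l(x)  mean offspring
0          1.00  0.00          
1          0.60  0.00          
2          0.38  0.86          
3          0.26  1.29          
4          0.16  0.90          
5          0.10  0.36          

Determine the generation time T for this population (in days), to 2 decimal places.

lx·mx: 0, 0, 0.3268, 0.3354, 0.144, 0.036 → R0 = 0.8422
x·lx·mx: 0, 0, 0.6536, 1.0062, 0.576, 0.18 → Σ = 2.4158
T = 2.4158 / 0.8422 = 2.86844… → 2.87

2.87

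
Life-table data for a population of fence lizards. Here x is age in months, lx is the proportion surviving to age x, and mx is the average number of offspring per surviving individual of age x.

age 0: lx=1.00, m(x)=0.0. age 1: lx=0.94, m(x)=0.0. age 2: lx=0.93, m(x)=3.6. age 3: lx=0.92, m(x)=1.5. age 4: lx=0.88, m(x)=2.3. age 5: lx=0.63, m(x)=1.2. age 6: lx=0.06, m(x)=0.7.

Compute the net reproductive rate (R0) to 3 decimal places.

7.550

lx·mx by age: 0, 0, 3.348, 1.38, 2.024, 0.756, 0.042
R0 = Σ lx·mx = 7.55 → 7.550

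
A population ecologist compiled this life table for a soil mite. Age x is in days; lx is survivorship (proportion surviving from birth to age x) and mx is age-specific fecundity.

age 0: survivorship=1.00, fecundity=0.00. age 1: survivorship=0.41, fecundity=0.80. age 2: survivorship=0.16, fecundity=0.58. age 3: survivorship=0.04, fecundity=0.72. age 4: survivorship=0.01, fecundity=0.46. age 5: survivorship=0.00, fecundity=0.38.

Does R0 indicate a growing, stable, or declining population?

declining

R0 = Σ lx·mx = 0 + 0.328 + 0.0928 + 0.0288 + 0.0046 + 0 = 0.4542
R0 < 1, so the population is declining.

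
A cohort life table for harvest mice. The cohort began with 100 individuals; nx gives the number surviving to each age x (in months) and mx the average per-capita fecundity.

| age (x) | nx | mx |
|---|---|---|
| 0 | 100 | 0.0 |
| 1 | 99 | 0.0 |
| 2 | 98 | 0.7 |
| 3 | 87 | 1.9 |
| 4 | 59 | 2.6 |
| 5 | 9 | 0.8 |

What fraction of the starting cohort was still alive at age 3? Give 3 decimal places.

0.870

l_3 = n_3/n_0 = 87/100 = 0.87 → 0.870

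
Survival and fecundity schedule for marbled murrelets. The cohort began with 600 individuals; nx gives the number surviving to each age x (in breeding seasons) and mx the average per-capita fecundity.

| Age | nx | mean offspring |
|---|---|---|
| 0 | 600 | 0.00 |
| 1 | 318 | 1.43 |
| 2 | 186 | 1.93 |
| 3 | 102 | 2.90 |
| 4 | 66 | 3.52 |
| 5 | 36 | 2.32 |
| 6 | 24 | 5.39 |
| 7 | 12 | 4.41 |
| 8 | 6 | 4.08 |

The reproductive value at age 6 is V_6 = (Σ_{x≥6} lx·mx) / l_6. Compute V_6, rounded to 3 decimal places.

lx = nx/n0 = nx/600: 1, 0.53, 0.31, 0.17, 0.11, 0.06, 0.04, 0.02, 0.01
lx·mx for x ≥ 6: 0.2156, 0.0882, 0.0408 → sum = 0.3446
V_6 = 0.3446 / l_6 = 0.3446 / 0.04 = 8.615 → 8.615

8.615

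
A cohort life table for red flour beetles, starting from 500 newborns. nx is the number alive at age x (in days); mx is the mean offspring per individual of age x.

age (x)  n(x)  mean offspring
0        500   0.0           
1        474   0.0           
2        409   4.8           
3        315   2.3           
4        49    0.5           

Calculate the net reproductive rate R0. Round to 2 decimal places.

5.42

lx = nx/n0 = nx/500: 1, 0.948, 0.818, 0.63, 0.098
lx·mx by age: 0, 0, 3.9264, 1.449, 0.049
R0 = Σ lx·mx = 5.4244 → 5.42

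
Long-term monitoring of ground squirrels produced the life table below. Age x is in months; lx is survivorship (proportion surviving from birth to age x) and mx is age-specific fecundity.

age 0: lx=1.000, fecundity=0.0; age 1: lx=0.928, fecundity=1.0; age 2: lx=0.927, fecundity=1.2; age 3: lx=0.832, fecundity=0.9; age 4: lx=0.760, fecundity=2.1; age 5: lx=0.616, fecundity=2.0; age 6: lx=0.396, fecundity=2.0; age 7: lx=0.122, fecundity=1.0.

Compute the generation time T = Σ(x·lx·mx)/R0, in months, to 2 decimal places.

lx·mx: 0, 0.928, 1.1124, 0.7488, 1.596, 1.232, 0.792, 0.122 → R0 = 6.5312
x·lx·mx: 0, 0.928, 2.2248, 2.2464, 6.384, 6.16, 4.752, 0.854 → Σ = 23.5492
T = 23.5492 / 6.5312 = 3.605647… → 3.61

3.61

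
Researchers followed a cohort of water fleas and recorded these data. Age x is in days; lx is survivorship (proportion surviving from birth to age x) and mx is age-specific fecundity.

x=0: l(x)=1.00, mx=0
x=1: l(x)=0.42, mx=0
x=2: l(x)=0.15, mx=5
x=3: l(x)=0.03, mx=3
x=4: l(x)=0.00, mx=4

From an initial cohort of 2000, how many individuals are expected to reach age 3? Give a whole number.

Expected survivors = N0 · l_3 = 2000 × 0.03 = 60 → 60

60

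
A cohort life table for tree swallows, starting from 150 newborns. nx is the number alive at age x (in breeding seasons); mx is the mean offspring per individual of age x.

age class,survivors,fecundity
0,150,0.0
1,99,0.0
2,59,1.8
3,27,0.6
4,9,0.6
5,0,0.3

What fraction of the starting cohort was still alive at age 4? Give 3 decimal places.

l_4 = n_4/n_0 = 9/150 = 0.06 → 0.060

0.060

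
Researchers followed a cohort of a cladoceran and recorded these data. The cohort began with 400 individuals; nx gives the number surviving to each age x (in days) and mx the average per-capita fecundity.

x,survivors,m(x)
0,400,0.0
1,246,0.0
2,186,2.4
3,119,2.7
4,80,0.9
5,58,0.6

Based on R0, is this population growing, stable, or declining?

growing

lx = nx/n0 = nx/400: 1, 0.615, 0.465, 0.2975, 0.2, 0.145
R0 = Σ lx·mx = 0 + 0 + 1.116 + 0.80325 + 0.18 + 0.087 = 2.18625
R0 > 1, so the population is growing.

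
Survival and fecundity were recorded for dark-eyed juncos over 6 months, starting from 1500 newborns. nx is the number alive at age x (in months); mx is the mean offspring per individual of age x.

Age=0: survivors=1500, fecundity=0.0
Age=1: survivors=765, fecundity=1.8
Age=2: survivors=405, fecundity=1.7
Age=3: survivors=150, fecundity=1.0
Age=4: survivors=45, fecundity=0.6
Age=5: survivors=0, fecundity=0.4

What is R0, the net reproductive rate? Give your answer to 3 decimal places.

1.495

lx = nx/n0 = nx/1500: 1, 0.51, 0.27, 0.1, 0.03, 0
lx·mx by age: 0, 0.918, 0.459, 0.1, 0.018, 0
R0 = Σ lx·mx = 1.495 → 1.495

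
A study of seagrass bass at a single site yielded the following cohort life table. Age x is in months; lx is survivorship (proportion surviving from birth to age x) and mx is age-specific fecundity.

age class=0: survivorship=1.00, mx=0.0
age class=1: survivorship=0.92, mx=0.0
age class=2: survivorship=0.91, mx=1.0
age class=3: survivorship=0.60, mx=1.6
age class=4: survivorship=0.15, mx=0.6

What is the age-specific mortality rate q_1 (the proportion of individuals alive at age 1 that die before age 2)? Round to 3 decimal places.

q_1 = (l_1 − l_2) / l_1 = (0.92 − 0.91) / 0.92
     = 0.01 / 0.92 = 0.01087… → 0.011

0.011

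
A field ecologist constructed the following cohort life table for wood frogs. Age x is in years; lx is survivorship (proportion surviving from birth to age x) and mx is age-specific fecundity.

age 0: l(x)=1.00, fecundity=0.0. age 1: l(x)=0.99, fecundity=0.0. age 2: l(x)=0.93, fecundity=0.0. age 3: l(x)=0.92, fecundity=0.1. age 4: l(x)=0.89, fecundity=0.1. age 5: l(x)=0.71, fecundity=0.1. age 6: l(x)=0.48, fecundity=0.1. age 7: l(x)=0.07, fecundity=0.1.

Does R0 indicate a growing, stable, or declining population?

declining

R0 = Σ lx·mx = 0 + 0 + 0 + 0.092 + 0.089 + 0.071 + 0.048 + 0.007 = 0.307
R0 < 1, so the population is declining.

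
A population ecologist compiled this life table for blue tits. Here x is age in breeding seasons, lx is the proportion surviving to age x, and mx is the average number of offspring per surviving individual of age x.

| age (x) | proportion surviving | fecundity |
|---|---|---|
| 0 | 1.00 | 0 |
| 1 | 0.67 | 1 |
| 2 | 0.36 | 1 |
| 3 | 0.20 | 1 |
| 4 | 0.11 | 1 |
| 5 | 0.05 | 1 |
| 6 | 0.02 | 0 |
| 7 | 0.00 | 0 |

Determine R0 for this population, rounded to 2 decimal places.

lx·mx by age: 0, 0.67, 0.36, 0.2, 0.11, 0.05, 0, 0
R0 = Σ lx·mx = 1.39 → 1.39

1.39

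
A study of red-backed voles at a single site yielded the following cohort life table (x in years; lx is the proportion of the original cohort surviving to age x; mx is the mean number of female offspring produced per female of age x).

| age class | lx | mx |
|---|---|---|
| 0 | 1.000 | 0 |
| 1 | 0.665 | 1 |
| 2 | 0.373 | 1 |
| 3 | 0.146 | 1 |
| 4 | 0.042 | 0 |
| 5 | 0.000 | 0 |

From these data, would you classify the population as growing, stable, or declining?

R0 = Σ lx·mx = 0 + 0.665 + 0.373 + 0.146 + 0 + 0 = 1.184
R0 > 1, so the population is growing.

growing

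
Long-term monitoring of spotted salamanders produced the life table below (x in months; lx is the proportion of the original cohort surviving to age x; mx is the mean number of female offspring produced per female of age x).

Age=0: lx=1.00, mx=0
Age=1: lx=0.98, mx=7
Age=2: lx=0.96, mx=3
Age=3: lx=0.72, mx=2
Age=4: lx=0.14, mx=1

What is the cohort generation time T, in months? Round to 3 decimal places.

1.546

lx·mx: 0, 6.86, 2.88, 1.44, 0.14 → R0 = 11.32
x·lx·mx: 0, 6.86, 5.76, 4.32, 0.56 → Σ = 17.5
T = 17.5 / 11.32 = 1.545936… → 1.546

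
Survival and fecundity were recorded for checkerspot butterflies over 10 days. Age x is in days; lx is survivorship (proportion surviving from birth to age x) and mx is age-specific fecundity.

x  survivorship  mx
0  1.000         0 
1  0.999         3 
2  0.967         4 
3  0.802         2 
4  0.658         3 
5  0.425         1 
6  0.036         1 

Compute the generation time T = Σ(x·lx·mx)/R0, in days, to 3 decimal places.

2.364

lx·mx: 0, 2.997, 3.868, 1.604, 1.974, 0.425, 0.036 → R0 = 10.904
x·lx·mx: 0, 2.997, 7.736, 4.812, 7.896, 2.125, 0.216 → Σ = 25.782
T = 25.782 / 10.904 = 2.364453… → 2.364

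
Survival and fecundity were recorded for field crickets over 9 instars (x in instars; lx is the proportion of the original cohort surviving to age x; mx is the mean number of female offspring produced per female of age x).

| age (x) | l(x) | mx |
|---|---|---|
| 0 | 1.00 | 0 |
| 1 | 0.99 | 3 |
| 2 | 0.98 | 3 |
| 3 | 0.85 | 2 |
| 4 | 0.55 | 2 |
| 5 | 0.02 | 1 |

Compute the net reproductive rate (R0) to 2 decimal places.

8.73

lx·mx by age: 0, 2.97, 2.94, 1.7, 1.1, 0.02
R0 = Σ lx·mx = 8.73 → 8.73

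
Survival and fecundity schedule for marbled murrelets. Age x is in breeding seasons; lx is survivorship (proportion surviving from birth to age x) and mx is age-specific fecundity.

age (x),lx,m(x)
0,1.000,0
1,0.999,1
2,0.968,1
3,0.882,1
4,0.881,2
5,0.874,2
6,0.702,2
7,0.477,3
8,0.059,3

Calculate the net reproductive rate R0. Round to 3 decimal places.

9.371

lx·mx by age: 0, 0.999, 0.968, 0.882, 1.762, 1.748, 1.404, 1.431, 0.177
R0 = Σ lx·mx = 9.371 → 9.371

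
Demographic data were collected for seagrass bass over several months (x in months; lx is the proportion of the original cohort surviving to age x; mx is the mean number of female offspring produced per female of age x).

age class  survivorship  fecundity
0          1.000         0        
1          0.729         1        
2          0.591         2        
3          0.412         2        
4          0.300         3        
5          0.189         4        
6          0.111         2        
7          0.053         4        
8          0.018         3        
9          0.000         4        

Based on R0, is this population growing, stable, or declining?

growing

R0 = Σ lx·mx = 0 + 0.729 + 1.182 + 0.824 + 0.9 + 0.756 + 0.222 + 0.212 + 0.054 + 0 = 4.879
R0 > 1, so the population is growing.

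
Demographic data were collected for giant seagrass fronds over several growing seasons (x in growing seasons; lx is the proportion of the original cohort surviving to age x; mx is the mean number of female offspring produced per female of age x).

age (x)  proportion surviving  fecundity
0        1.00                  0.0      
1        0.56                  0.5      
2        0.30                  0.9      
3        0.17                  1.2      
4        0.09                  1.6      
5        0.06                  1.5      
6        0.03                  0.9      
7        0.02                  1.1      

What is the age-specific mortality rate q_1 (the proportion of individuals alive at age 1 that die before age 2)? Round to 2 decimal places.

q_1 = (l_1 − l_2) / l_1 = (0.56 − 0.3) / 0.56
     = 0.26 / 0.56 = 0.464286… → 0.46

0.46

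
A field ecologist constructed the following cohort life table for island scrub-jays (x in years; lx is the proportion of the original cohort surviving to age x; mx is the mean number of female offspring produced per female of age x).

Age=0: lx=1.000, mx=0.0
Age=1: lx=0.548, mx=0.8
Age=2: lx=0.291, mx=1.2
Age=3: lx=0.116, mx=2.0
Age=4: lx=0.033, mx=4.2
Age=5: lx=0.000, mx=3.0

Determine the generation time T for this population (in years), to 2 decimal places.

lx·mx: 0, 0.4384, 0.3492, 0.232, 0.1386, 0 → R0 = 1.1582
x·lx·mx: 0, 0.4384, 0.6984, 0.696, 0.5544, 0 → Σ = 2.3872
T = 2.3872 / 1.1582 = 2.061129… → 2.06

2.06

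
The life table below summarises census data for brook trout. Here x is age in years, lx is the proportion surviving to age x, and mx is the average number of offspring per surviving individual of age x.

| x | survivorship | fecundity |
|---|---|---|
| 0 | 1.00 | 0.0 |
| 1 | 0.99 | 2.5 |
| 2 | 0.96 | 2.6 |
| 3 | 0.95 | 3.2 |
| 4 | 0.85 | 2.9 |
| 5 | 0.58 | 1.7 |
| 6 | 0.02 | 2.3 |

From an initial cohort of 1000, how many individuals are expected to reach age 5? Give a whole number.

Expected survivors = N0 · l_5 = 1000 × 0.58 = 580 → 580

580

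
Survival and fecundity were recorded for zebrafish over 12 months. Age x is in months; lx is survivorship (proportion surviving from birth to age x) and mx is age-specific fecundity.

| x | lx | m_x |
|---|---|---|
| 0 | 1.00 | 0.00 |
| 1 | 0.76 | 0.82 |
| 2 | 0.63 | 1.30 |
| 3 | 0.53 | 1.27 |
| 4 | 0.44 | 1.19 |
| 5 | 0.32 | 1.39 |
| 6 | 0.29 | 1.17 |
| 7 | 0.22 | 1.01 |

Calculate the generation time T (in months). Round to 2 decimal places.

3.34

lx·mx: 0, 0.6232, 0.819, 0.6731, 0.5236, 0.4448, 0.3393, 0.2222 → R0 = 3.6452
x·lx·mx: 0, 0.6232, 1.638, 2.0193, 2.0944, 2.224, 2.0358, 1.5554 → Σ = 12.1901
T = 12.1901 / 3.6452 = 3.344151… → 3.34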